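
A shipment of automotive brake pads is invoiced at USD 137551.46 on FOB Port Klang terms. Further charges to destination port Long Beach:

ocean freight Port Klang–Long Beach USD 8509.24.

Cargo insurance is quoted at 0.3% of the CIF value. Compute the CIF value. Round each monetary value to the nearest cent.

CIF value: USD 146500.20

Let C be the CIF value. C = FOB price + freight + 0.3% × C
C − 0.3% × C = 137551.46 + 8509.24
0.997 × C = 146060.70
C = 146060.70 / 0.997 = 146500.20
Insurance premium = 0.3% × 146500.20 = 439.50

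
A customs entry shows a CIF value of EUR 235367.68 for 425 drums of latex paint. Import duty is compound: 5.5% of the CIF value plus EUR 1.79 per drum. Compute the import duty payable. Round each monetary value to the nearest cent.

Ad valorem component: 235367.68 × 5.5% = 12945.22
Specific component: 425 × 1.79 = 760.75
Import duty = 12945.22 + 760.75 = 13705.97

Import duty: EUR 13705.97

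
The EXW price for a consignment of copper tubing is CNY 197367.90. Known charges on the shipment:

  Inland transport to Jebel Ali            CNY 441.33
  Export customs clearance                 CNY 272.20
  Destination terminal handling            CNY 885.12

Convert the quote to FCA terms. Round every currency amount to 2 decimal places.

Not relevant to the conversion: destination terminal — on the buyer under both terms; not part of either seller's price.
From EXW to FCA, the seller additionally bears: inland to port, export clearance.
FCA price = 197367.90 + 441.33 + 272.20 = 198081.43

FCA price: CNY 198081.43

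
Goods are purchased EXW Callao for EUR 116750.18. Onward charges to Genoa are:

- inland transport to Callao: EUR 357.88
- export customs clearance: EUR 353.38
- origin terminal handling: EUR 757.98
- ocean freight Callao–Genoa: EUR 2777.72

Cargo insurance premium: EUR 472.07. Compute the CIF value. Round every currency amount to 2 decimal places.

CIF value: EUR 121469.21

CIF = EXW price + pre-shipment costs + freight + insurance
CIF = 116750.18 + 357.88 + 353.38 + 757.98 + 2777.72 + 472.07 = 121469.21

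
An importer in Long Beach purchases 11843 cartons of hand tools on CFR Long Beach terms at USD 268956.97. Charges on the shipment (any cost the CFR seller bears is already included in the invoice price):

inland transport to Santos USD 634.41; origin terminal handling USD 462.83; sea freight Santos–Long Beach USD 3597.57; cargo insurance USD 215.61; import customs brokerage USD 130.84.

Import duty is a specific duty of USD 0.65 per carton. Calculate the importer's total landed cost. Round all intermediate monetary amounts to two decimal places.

CFR: the seller pays costs through ocean freight to the destination port, but not insurance.
Already in the invoice (seller's account under CFR): inland to port, origin terminal, freight — exclude.
CIF value = CFR price + insurance = 268956.97 + 215.61 = 269172.58
Import duty = 11843 × 0.65 = 7697.95
Buyer bears: insurance 215.61 + brokerage 130.84 + duty 7697.95 = 8044.40
Landed cost = invoice 268956.97 + 8044.40 = 277001.37

Total landed cost: USD 277001.37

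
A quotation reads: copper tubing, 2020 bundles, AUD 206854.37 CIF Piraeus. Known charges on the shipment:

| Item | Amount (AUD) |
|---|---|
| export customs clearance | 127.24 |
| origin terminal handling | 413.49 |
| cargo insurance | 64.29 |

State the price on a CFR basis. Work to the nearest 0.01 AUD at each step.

CFR price: AUD 206790.08

Not relevant to the conversion: origin terminal, export clearance — on the seller under both CIF and CFR; already in the CIF price and stays in the CFR price.
From CIF to CFR, the seller no longer bears: insurance.
CFR price = 206854.37 − 64.29 = 206790.08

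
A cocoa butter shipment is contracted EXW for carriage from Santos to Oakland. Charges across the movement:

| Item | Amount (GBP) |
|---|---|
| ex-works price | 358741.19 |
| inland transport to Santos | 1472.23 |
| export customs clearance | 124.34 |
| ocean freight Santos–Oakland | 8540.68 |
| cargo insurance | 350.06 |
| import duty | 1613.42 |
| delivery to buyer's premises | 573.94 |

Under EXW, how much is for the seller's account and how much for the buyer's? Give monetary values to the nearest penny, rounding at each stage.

EXW: the seller makes goods available at their premises; the buyer bears all onward costs.
Seller's account: goods 358741.19 = 358741.19
Buyer's account: inland to port 1472.23 + export clearance 124.34 + freight 8540.68 + insurance 350.06 + duty 1613.42 + delivery 573.94 = 12674.67

Seller: GBP 358741.19; buyer: GBP 12674.67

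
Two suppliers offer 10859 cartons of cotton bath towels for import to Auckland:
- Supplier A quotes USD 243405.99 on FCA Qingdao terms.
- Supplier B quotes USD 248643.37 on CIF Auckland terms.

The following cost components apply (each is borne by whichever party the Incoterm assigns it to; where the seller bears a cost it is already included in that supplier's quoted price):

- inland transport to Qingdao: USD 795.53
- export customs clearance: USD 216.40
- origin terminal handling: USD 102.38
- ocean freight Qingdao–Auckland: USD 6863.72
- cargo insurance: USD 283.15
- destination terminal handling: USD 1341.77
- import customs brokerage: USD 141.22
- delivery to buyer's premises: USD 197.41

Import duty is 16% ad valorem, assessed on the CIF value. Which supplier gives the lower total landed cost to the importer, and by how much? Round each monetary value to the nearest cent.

Supplier B is cheaper by USD 2333.77

Supplier A (FCA):
CIF value = FCA price + origin terminal + freight + insurance = 243405.99 + 102.38 + 6863.72 + 283.15 = 250655.24
Import duty = 250655.24 × 16% = 40104.84
Buyer bears (A): 102.38 + 6863.72 + 283.15 + 1341.77 + 141.22 + 197.41 = 8929.65
Landed cost (A) = invoice 243405.99 + 8929.65 + duty 40104.84 = 292440.48
Supplier B (CIF):
The CIF price already equals the CIF value: 248643.37
Import duty = 248643.37 × 16% = 39782.94
Buyer bears (B): 1341.77 + 141.22 + 197.41 = 1680.40
Landed cost (B) = invoice 248643.37 + 1680.40 + duty 39782.94 = 290106.71
Difference = |292440.48 − 290106.71| = 2333.77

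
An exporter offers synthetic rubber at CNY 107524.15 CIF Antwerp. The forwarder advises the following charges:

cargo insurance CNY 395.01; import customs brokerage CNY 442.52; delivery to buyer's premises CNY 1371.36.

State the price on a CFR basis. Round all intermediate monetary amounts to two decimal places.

Not relevant to the conversion: delivery, brokerage — on the buyer under both terms; not part of either seller's price.
From CIF to CFR, the seller no longer bears: insurance.
CFR price = 107524.15 − 395.01 = 107129.14

CFR price: CNY 107129.14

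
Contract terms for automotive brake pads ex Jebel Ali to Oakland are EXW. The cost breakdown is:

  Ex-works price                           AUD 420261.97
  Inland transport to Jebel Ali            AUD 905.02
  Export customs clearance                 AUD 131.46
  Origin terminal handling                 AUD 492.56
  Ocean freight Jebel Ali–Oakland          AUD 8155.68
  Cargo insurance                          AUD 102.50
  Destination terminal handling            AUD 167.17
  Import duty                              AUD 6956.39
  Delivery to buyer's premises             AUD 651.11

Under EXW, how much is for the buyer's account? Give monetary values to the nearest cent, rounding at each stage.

EXW: the seller makes goods available at their premises; the buyer bears all onward costs.
Seller's account: goods 420261.97 = 420261.97
Buyer's account: inland to port 905.02 + export clearance 131.46 + origin terminal 492.56 + freight 8155.68 + insurance 102.50 + destination terminal 167.17 + duty 6956.39 + delivery 651.11 = 17561.89

Buyer's account: AUD 17561.89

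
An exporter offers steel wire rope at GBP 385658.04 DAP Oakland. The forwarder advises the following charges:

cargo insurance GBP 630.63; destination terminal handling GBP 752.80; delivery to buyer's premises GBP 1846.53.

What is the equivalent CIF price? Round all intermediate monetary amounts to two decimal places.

Not relevant to the conversion: insurance — on the seller under both DAP and CIF; already in the DAP price and stays in the CIF price.
From DAP to CIF, the seller no longer bears: destination terminal, delivery.
CIF price = 385658.04 − 752.80 − 1846.53 = 383058.71

CIF price: GBP 383058.71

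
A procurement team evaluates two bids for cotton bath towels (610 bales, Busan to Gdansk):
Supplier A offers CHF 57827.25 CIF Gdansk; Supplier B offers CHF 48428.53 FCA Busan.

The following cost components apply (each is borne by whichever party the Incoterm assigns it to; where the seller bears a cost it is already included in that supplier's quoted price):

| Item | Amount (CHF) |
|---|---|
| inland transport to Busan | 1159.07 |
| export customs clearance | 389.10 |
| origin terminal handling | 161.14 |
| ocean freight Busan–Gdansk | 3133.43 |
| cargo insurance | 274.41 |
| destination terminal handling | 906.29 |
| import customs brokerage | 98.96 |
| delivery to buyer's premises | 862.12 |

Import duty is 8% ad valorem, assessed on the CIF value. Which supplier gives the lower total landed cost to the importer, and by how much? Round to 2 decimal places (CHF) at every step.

Supplier A (CIF):
The CIF price already equals the CIF value: 57827.25
Import duty = 57827.25 × 8% = 4626.18
Buyer bears (A): 906.29 + 98.96 + 862.12 = 1867.37
Landed cost (A) = invoice 57827.25 + 1867.37 + duty 4626.18 = 64320.80
Supplier B (FCA):
CIF value = FCA price + origin terminal + freight + insurance = 48428.53 + 161.14 + 3133.43 + 274.41 = 51997.51
Import duty = 51997.51 × 8% = 4159.80
Buyer bears (B): 161.14 + 3133.43 + 274.41 + 906.29 + 98.96 + 862.12 = 5436.35
Landed cost (B) = invoice 48428.53 + 5436.35 + duty 4159.80 = 58024.68
Difference = |64320.80 − 58024.68| = 6296.12

Supplier B is cheaper by CHF 6296.12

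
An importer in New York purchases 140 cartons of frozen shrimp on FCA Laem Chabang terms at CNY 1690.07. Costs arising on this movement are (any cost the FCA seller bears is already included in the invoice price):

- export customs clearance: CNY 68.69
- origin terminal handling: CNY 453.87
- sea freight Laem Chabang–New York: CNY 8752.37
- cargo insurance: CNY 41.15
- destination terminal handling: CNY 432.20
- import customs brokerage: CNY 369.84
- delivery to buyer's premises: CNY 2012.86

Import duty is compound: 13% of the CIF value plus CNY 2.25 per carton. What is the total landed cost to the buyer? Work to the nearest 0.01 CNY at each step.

FCA: the seller delivers export-cleared goods to the carrier; the buyer bears costs from that point.
Already in the invoice (seller's account under FCA): export clearance — exclude.
CIF value = FCA price + origin terminal + freight + insurance = 1690.07 + 453.87 + 8752.37 + 41.15 = 10937.46
Ad valorem component: 10937.46 × 13% = 1421.87
Specific component: 140 × 2.25 = 315.00
Import duty = 1421.87 + 315.00 = 1736.87
Buyer bears: origin terminal 453.87 + freight 8752.37 + insurance 41.15 + destination terminal 432.20 + brokerage 369.84 + delivery 2012.86 + duty 1736.87 = 13799.16
Landed cost = invoice 1690.07 + 13799.16 = 15489.23

Total landed cost: CNY 15489.23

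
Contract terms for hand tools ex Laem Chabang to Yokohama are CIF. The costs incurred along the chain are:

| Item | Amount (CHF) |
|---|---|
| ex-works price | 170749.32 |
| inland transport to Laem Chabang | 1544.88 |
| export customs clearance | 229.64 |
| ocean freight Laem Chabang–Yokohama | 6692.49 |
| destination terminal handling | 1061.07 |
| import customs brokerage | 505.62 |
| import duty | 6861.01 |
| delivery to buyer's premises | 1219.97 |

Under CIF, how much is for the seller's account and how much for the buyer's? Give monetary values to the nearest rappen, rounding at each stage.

Seller: CHF 179216.33; buyer: CHF 9647.67

CIF: the seller pays costs through ocean freight and marine insurance to the destination port.
Seller's account: goods 170749.32 + inland to port 1544.88 + export clearance 229.64 + freight 6692.49 = 179216.33
Buyer's account: destination terminal 1061.07 + brokerage 505.62 + duty 6861.01 + delivery 1219.97 = 9647.67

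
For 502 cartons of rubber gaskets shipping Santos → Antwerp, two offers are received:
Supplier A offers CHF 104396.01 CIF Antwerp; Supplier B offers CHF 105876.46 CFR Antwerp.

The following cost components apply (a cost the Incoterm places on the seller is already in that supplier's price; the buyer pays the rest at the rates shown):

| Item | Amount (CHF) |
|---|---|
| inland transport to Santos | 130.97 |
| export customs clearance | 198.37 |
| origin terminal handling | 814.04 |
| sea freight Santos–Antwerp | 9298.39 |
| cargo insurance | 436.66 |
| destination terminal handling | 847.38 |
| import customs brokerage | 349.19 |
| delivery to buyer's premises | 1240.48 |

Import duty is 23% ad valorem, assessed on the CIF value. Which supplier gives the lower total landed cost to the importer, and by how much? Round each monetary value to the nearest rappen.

Supplier A is cheaper by CHF 2358.05

Supplier A (CIF):
The CIF price already equals the CIF value: 104396.01
Import duty = 104396.01 × 23% = 24011.08
Buyer bears (A): 847.38 + 349.19 + 1240.48 = 2437.05
Landed cost (A) = invoice 104396.01 + 2437.05 + duty 24011.08 = 130844.14
Supplier B (CFR):
CIF value = CFR price + insurance = 105876.46 + 436.66 = 106313.12
Import duty = 106313.12 × 23% = 24452.02
Buyer bears (B): 436.66 + 847.38 + 349.19 + 1240.48 = 2873.71
Landed cost (B) = invoice 105876.46 + 2873.71 + duty 24452.02 = 133202.19
Difference = |130844.14 − 133202.19| = 2358.05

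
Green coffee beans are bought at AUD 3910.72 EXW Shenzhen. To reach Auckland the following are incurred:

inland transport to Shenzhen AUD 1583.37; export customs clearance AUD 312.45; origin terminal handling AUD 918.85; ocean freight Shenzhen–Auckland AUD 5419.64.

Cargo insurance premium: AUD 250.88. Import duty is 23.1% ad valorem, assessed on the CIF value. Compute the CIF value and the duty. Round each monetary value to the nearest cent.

CIF = EXW price + pre-shipment costs + freight + insurance
CIF = 3910.72 + 1583.37 + 312.45 + 918.85 + 5419.64 + 250.88 = 12395.91
Import duty = 12395.91 × 23.1% = 2863.46

CIF value: AUD 12395.91; import duty: AUD 2863.46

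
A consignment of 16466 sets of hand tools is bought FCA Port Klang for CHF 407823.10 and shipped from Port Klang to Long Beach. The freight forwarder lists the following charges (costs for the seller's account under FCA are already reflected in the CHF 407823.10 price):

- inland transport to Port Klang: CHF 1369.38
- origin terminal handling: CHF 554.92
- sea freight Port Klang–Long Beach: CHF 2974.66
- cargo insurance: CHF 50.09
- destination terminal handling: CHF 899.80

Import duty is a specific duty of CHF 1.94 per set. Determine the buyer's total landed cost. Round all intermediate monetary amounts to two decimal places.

Total landed cost: CHF 444246.61

FCA: the seller delivers export-cleared goods to the carrier; the buyer bears costs from that point.
Already in the invoice (seller's account under FCA): inland to port — exclude.
CIF value = FCA price + origin terminal + freight + insurance = 407823.10 + 554.92 + 2974.66 + 50.09 = 411402.77
Import duty = 16466 × 1.94 = 31944.04
Buyer bears: origin terminal 554.92 + freight 2974.66 + insurance 50.09 + destination terminal 899.80 + duty 31944.04 = 36423.51
Landed cost = invoice 407823.10 + 36423.51 = 444246.61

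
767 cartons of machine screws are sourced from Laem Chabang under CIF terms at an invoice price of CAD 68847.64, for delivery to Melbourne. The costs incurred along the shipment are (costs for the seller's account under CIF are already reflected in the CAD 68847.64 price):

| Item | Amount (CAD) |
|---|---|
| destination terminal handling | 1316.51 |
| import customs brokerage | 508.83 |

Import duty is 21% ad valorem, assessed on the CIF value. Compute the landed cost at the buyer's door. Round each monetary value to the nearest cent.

CIF: the seller pays costs through ocean freight and marine insurance to the destination port.
The CIF price already equals the CIF value: 68847.64
Import duty = 68847.64 × 21% = 14458.00
Buyer bears: destination terminal 1316.51 + brokerage 508.83 + duty 14458.00 = 16283.34
Landed cost = invoice 68847.64 + 16283.34 = 85130.98

Total landed cost: CAD 85130.98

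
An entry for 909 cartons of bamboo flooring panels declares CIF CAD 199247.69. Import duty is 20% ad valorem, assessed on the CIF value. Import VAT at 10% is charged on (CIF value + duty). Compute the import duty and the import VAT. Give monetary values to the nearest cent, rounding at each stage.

Import duty = 199247.69 × 20% = 39849.54
VAT base = CIF + duty = 199247.69 + 39849.54 = 239097.23
Import VAT = 239097.23 × 10% = 23909.72

Import duty: CAD 39849.54; import VAT: CAD 23909.72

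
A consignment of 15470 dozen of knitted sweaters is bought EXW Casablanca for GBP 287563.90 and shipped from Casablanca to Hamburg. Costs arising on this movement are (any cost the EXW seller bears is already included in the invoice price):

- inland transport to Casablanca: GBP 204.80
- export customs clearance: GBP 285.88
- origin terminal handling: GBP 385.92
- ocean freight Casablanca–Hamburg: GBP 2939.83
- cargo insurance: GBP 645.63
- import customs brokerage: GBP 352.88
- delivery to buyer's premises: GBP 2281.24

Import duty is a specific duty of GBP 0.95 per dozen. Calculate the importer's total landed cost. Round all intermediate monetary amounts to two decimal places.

EXW: the seller makes goods available at their premises; the buyer bears all onward costs.
CIF value = EXW price + inland to port + export clearance + origin terminal + freight + insurance = 287563.90 + 204.80 + 285.88 + 385.92 + 2939.83 + 645.63 = 292025.96
Import duty = 15470 × 0.95 = 14696.50
Buyer bears: inland to port 204.80 + export clearance 285.88 + origin terminal 385.92 + freight 2939.83 + insurance 645.63 + brokerage 352.88 + delivery 2281.24 + duty 14696.50 = 21792.68
Landed cost = invoice 287563.90 + 21792.68 = 309356.58

Total landed cost: GBP 309356.58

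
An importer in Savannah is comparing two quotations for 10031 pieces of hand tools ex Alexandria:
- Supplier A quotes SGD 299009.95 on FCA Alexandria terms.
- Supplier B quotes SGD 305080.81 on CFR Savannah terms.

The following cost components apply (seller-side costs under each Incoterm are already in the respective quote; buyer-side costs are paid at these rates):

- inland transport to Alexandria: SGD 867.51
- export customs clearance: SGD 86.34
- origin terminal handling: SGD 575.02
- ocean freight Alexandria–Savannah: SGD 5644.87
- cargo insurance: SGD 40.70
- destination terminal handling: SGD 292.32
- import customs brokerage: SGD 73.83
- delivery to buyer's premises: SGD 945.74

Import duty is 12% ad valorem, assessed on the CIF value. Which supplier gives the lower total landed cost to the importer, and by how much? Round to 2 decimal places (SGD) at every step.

Supplier A (FCA):
CIF value = FCA price + origin terminal + freight + insurance = 299009.95 + 575.02 + 5644.87 + 40.70 = 305270.54
Import duty = 305270.54 × 12% = 36632.46
Buyer bears (A): 575.02 + 5644.87 + 40.70 + 292.32 + 73.83 + 945.74 = 7572.48
Landed cost (A) = invoice 299009.95 + 7572.48 + duty 36632.46 = 343214.89
Supplier B (CFR):
CIF value = CFR price + insurance = 305080.81 + 40.70 = 305121.51
Import duty = 305121.51 × 12% = 36614.58
Buyer bears (B): 40.70 + 292.32 + 73.83 + 945.74 = 1352.59
Landed cost (B) = invoice 305080.81 + 1352.59 + duty 36614.58 = 343047.98
Difference = |343214.89 − 343047.98| = 166.91

Supplier B is cheaper by SGD 166.91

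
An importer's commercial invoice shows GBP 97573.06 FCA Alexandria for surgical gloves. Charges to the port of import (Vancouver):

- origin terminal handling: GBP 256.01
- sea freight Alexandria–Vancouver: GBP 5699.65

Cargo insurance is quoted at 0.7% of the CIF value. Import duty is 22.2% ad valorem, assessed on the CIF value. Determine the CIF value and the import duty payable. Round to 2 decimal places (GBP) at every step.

CIF value: GBP 104258.53; import duty: GBP 23145.39

Let C be the CIF value. C = FCA price + pre-shipment costs + freight + 0.7% × C
C − 0.7% × C = 97573.06 + 256.01 + 5699.65
0.993 × C = 103528.72
C = 103528.72 / 0.993 = 104258.53
Insurance premium = 0.7% × 104258.53 = 729.81
Import duty = 104258.53 × 22.2% = 23145.39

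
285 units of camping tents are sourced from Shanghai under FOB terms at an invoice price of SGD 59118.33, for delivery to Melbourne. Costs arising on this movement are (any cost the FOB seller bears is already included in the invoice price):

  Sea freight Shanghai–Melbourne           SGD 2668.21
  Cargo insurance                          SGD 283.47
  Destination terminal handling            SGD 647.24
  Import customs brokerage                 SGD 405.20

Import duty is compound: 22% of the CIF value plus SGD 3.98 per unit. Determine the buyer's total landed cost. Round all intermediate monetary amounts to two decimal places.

FOB: the seller bears costs until goods are on board at the origin port; the buyer bears freight, insurance and all costs thereafter.
CIF value = FOB price + freight + insurance = 59118.33 + 2668.21 + 283.47 = 62070.01
Ad valorem component: 62070.01 × 22% = 13655.40
Specific component: 285 × 3.98 = 1134.30
Import duty = 13655.40 + 1134.30 = 14789.70
Buyer bears: freight 2668.21 + insurance 283.47 + destination terminal 647.24 + brokerage 405.20 + duty 14789.70 = 18793.82
Landed cost = invoice 59118.33 + 18793.82 = 77912.15

Total landed cost: SGD 77912.15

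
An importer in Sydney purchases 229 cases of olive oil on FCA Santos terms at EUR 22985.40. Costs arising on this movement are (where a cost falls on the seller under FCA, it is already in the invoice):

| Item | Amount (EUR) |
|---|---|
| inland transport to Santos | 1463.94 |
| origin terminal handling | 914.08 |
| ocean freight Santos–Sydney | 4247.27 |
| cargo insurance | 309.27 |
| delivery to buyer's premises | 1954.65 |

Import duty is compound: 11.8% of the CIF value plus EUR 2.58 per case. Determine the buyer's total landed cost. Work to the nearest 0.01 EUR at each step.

Total landed cost: EUR 34359.30

FCA: the seller delivers export-cleared goods to the carrier; the buyer bears costs from that point.
Already in the invoice (seller's account under FCA): inland to port — exclude.
CIF value = FCA price + origin terminal + freight + insurance = 22985.40 + 914.08 + 4247.27 + 309.27 = 28456.02
Ad valorem component: 28456.02 × 11.8% = 3357.81
Specific component: 229 × 2.58 = 590.82
Import duty = 3357.81 + 590.82 = 3948.63
Buyer bears: origin terminal 914.08 + freight 4247.27 + insurance 309.27 + delivery 1954.65 + duty 3948.63 = 11373.90
Landed cost = invoice 22985.40 + 11373.90 = 34359.30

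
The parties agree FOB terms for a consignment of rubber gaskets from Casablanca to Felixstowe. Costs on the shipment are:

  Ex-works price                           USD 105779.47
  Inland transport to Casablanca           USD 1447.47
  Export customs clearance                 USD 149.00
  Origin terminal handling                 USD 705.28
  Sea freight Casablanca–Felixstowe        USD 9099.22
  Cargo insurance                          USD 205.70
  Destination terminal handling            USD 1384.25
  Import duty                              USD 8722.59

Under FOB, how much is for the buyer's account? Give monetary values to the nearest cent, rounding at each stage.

Buyer's account: USD 19411.76

FOB: the seller bears costs until goods are on board at the origin port; the buyer bears freight, insurance and all costs thereafter.
Seller's account: goods 105779.47 + inland to port 1447.47 + export clearance 149.00 + origin terminal 705.28 = 108081.22
Buyer's account: freight 9099.22 + insurance 205.70 + destination terminal 1384.25 + duty 8722.59 = 19411.76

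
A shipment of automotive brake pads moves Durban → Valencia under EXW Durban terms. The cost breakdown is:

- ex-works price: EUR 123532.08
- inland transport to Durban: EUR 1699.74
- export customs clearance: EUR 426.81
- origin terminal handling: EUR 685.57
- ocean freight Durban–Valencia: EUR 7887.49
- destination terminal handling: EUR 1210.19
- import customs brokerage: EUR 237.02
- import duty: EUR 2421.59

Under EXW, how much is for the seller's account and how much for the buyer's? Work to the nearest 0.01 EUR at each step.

Seller: EUR 123532.08; buyer: EUR 14568.41

EXW: the seller makes goods available at their premises; the buyer bears all onward costs.
Seller's account: goods 123532.08 = 123532.08
Buyer's account: inland to port 1699.74 + export clearance 426.81 + origin terminal 685.57 + freight 7887.49 + destination terminal 1210.19 + brokerage 237.02 + duty 2421.59 = 14568.41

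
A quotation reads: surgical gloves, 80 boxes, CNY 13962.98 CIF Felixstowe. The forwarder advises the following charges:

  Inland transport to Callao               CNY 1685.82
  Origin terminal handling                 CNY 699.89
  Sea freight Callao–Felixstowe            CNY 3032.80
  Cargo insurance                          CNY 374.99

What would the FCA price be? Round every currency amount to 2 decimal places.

FCA price: CNY 9855.30

Not relevant to the conversion: inland to port — on the seller under both CIF and FCA; already in the CIF price and stays in the FCA price.
From CIF to FCA, the seller no longer bears: origin terminal, freight, insurance.
FCA price = 13962.98 − 699.89 − 3032.80 − 374.99 = 9855.30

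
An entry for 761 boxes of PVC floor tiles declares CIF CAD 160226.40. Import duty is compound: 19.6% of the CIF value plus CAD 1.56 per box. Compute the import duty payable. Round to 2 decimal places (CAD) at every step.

Import duty: CAD 32591.53

Ad valorem component: 160226.40 × 19.6% = 31404.37
Specific component: 761 × 1.56 = 1187.16
Import duty = 31404.37 + 1187.16 = 32591.53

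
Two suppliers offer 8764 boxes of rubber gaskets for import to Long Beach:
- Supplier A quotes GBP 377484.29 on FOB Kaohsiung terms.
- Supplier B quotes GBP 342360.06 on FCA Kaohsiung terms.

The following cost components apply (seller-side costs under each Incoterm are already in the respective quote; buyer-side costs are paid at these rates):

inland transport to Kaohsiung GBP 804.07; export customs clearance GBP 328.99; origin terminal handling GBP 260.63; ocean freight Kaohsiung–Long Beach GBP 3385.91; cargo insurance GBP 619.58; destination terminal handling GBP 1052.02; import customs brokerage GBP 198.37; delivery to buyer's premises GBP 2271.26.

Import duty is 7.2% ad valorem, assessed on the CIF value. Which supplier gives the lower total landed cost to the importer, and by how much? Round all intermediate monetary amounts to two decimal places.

Supplier A (FOB):
CIF value = FOB price + freight + insurance = 377484.29 + 3385.91 + 619.58 = 381489.78
Import duty = 381489.78 × 7.2% = 27467.26
Buyer bears (A): 3385.91 + 619.58 + 1052.02 + 198.37 + 2271.26 = 7527.14
Landed cost (A) = invoice 377484.29 + 7527.14 + duty 27467.26 = 412478.69
Supplier B (FCA):
CIF value = FCA price + origin terminal + freight + insurance = 342360.06 + 260.63 + 3385.91 + 619.58 = 346626.18
Import duty = 346626.18 × 7.2% = 24957.08
Buyer bears (B): 260.63 + 3385.91 + 619.58 + 1052.02 + 198.37 + 2271.26 = 7787.77
Landed cost (B) = invoice 342360.06 + 7787.77 + duty 24957.08 = 375104.91
Difference = |412478.69 − 375104.91| = 37373.78

Supplier B is cheaper by GBP 37373.78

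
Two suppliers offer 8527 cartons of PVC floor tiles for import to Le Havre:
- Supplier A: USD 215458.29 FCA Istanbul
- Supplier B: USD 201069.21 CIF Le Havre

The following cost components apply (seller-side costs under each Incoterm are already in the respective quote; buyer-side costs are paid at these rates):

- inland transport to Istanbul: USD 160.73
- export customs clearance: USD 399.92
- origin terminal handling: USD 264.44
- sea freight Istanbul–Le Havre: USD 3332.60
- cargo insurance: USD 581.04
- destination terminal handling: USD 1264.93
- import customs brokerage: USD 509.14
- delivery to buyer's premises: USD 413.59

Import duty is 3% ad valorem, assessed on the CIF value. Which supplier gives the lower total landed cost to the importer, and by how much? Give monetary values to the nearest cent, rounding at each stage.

Supplier A (FCA):
CIF value = FCA price + origin terminal + freight + insurance = 215458.29 + 264.44 + 3332.60 + 581.04 = 219636.37
Import duty = 219636.37 × 3% = 6589.09
Buyer bears (A): 264.44 + 3332.60 + 581.04 + 1264.93 + 509.14 + 413.59 = 6365.74
Landed cost (A) = invoice 215458.29 + 6365.74 + duty 6589.09 = 228413.12
Supplier B (CIF):
The CIF price already equals the CIF value: 201069.21
Import duty = 201069.21 × 3% = 6032.08
Buyer bears (B): 1264.93 + 509.14 + 413.59 = 2187.66
Landed cost (B) = invoice 201069.21 + 2187.66 + duty 6032.08 = 209288.95
Difference = |228413.12 − 209288.95| = 19124.17

Supplier B is cheaper by USD 19124.17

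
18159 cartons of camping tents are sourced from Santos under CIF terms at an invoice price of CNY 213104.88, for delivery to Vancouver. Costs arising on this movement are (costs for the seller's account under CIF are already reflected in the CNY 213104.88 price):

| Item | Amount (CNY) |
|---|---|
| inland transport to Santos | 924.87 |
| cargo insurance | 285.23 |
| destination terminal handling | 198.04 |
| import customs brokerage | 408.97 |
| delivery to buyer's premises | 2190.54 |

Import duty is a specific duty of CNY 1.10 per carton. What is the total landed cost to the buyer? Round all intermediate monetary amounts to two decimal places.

CIF: the seller pays costs through ocean freight and marine insurance to the destination port.
Already in the invoice (seller's account under CIF): inland to port, insurance — exclude.
The CIF price already equals the CIF value: 213104.88
Import duty = 18159 × 1.10 = 19974.90
Buyer bears: destination terminal 198.04 + brokerage 408.97 + delivery 2190.54 + duty 19974.90 = 22772.45
Landed cost = invoice 213104.88 + 22772.45 = 235877.33

Total landed cost: CNY 235877.33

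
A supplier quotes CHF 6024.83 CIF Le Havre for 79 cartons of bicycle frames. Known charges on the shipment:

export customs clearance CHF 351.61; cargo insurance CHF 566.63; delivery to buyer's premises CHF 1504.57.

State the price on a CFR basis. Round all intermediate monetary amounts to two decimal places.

Not relevant to the conversion: export clearance — on the seller under both CIF and CFR; already in the CIF price and stays in the CFR price. delivery — on the buyer under both terms; not part of either seller's price.
From CIF to CFR, the seller no longer bears: insurance.
CFR price = 6024.83 − 566.63 = 5458.20

CFR price: CHF 5458.20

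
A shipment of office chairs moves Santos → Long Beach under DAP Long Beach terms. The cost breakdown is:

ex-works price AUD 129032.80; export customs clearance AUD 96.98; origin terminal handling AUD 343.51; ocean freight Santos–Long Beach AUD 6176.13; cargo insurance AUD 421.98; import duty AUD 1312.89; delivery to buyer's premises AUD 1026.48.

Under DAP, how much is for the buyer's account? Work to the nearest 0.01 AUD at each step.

DAP: the seller bears all costs to the named destination except import duty and clearance.
Seller's account: goods 129032.80 + export clearance 96.98 + origin terminal 343.51 + freight 6176.13 + insurance 421.98 + delivery 1026.48 = 137097.88
Buyer's account: duty 1312.89 = 1312.89

Buyer's account: AUD 1312.89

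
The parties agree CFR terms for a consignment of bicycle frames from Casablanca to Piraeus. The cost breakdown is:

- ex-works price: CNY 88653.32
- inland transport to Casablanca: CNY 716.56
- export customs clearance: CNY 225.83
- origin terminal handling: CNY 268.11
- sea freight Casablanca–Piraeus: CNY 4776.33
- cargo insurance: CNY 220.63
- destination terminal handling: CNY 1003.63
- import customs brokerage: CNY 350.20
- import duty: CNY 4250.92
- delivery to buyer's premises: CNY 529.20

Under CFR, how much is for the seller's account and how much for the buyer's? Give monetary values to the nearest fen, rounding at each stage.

Seller: CNY 94640.15; buyer: CNY 6354.58

CFR: the seller pays costs through ocean freight to the destination port, but not insurance.
Seller's account: goods 88653.32 + inland to port 716.56 + export clearance 225.83 + origin terminal 268.11 + freight 4776.33 = 94640.15
Buyer's account: insurance 220.63 + destination terminal 1003.63 + brokerage 350.20 + duty 4250.92 + delivery 529.20 = 6354.58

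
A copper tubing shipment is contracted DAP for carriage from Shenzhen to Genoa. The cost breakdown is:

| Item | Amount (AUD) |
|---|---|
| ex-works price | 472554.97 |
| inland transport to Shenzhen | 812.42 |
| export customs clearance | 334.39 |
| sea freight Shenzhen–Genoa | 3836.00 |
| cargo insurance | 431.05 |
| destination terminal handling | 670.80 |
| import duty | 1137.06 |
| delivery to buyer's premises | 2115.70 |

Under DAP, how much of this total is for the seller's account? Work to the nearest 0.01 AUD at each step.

DAP: the seller bears all costs to the named destination except import duty and clearance.
Seller's account: goods 472554.97 + inland to port 812.42 + export clearance 334.39 + freight 3836.00 + insurance 431.05 + destination terminal 670.80 + delivery 2115.70 = 480755.33
Buyer's account: duty 1137.06 = 1137.06

Seller's account: AUD 480755.33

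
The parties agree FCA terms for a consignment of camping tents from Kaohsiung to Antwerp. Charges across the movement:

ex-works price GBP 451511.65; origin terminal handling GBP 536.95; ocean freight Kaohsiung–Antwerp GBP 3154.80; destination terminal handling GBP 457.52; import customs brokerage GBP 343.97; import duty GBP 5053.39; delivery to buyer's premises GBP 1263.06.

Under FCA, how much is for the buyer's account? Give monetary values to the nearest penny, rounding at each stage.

FCA: the seller delivers export-cleared goods to the carrier; the buyer bears costs from that point.
Seller's account: goods 451511.65 = 451511.65
Buyer's account: origin terminal 536.95 + freight 3154.80 + destination terminal 457.52 + brokerage 343.97 + duty 5053.39 + delivery 1263.06 = 10809.69

Buyer's account: GBP 10809.69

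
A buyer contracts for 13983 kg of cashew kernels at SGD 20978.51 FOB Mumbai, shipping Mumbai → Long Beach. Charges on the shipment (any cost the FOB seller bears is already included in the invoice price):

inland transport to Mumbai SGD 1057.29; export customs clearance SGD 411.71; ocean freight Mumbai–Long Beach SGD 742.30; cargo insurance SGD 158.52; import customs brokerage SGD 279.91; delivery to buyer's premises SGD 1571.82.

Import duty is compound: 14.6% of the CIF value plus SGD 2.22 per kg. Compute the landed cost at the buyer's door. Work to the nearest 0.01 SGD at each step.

FOB: the seller bears costs until goods are on board at the origin port; the buyer bears freight, insurance and all costs thereafter.
Already in the invoice (seller's account under FOB): inland to port, export clearance — exclude.
CIF value = FOB price + freight + insurance = 20978.51 + 742.30 + 158.52 = 21879.33
Ad valorem component: 21879.33 × 14.6% = 3194.38
Specific component: 13983 × 2.22 = 31042.26
Import duty = 3194.38 + 31042.26 = 34236.64
Buyer bears: freight 742.30 + insurance 158.52 + brokerage 279.91 + delivery 1571.82 + duty 34236.64 = 36989.19
Landed cost = invoice 20978.51 + 36989.19 = 57967.70

Total landed cost: SGD 57967.70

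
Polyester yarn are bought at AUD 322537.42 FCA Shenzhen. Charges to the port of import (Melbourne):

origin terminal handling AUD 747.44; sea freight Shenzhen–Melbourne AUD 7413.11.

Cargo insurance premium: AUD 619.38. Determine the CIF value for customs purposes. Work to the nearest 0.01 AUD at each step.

CIF value: AUD 331317.35

CIF = FCA price + pre-shipment costs + freight + insurance
CIF = 322537.42 + 747.44 + 7413.11 + 619.38 = 331317.35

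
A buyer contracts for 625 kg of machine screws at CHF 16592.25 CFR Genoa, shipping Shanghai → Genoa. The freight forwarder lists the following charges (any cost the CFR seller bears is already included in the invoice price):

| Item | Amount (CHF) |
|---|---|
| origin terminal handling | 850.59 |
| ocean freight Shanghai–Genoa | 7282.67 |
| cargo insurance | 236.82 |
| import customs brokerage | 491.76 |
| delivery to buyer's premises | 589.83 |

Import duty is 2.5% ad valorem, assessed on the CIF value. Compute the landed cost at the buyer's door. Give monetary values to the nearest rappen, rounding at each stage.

Total landed cost: CHF 18331.39

CFR: the seller pays costs through ocean freight to the destination port, but not insurance.
Already in the invoice (seller's account under CFR): origin terminal, freight — exclude.
CIF value = CFR price + insurance = 16592.25 + 236.82 = 16829.07
Import duty = 16829.07 × 2.5% = 420.73
Buyer bears: insurance 236.82 + brokerage 491.76 + delivery 589.83 + duty 420.73 = 1739.14
Landed cost = invoice 16592.25 + 1739.14 = 18331.39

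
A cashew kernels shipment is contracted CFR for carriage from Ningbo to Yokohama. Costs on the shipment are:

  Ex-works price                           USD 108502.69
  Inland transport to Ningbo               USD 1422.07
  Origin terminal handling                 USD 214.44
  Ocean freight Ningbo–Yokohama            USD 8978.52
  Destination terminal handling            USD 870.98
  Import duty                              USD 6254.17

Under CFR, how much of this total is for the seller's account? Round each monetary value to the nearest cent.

Seller's account: USD 119117.72

CFR: the seller pays costs through ocean freight to the destination port, but not insurance.
Seller's account: goods 108502.69 + inland to port 1422.07 + origin terminal 214.44 + freight 8978.52 = 119117.72
Buyer's account: destination terminal 870.98 + duty 6254.17 = 7125.15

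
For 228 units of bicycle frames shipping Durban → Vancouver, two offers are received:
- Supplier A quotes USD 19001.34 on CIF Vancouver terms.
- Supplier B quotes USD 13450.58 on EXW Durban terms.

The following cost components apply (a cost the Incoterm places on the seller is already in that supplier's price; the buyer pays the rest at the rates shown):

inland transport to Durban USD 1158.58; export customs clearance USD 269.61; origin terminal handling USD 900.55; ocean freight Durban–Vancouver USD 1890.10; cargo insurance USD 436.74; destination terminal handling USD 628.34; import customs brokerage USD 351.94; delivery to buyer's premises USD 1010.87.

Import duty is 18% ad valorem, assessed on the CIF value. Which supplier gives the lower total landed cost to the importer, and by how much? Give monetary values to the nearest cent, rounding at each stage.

Supplier B is cheaper by USD 1056.31

Supplier A (CIF):
The CIF price already equals the CIF value: 19001.34
Import duty = 19001.34 × 18% = 3420.24
Buyer bears (A): 628.34 + 351.94 + 1010.87 = 1991.15
Landed cost (A) = invoice 19001.34 + 1991.15 + duty 3420.24 = 24412.73
Supplier B (EXW):
CIF value = EXW price + inland to port + export clearance + origin terminal + freight + insurance = 13450.58 + 1158.58 + 269.61 + 900.55 + 1890.10 + 436.74 = 18106.16
Import duty = 18106.16 × 18% = 3259.11
Buyer bears (B): 1158.58 + 269.61 + 900.55 + 1890.10 + 436.74 + 628.34 + 351.94 + 1010.87 = 6646.73
Landed cost (B) = invoice 13450.58 + 6646.73 + duty 3259.11 = 23356.42
Difference = |24412.73 − 23356.42| = 1056.31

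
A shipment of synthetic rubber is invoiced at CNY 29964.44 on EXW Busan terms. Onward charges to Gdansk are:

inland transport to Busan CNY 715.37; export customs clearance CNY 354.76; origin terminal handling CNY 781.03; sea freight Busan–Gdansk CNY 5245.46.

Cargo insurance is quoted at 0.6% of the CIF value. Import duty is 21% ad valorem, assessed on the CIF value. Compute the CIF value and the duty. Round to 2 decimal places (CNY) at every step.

Let C be the CIF value. C = EXW price + pre-shipment costs + freight + 0.6% × C
C − 0.6% × C = 29964.44 + 715.37 + 354.76 + 781.03 + 5245.46
0.994 × C = 37061.06
C = 37061.06 / 0.994 = 37284.77
Insurance premium = 0.6% × 37284.77 = 223.71
Import duty = 37284.77 × 21% = 7829.80

CIF value: CNY 37284.77; import duty: CNY 7829.80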